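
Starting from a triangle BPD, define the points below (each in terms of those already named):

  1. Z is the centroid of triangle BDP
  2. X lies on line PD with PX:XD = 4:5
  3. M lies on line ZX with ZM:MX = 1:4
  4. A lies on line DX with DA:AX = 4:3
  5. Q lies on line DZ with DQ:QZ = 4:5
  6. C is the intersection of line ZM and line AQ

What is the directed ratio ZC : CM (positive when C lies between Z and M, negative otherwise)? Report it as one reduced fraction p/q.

Choose coordinates B = (0, 0), P = (1, 0), D = (0, 1).
1. Z is the centroid of triangle BDP ⇒ Z = (1/3, 1/3)
2. X lies on line PD with PX:XD = 4:5 ⇒ X = (5/9, 4/9)
3. M lies on line ZX with ZM:MX = 1:4 ⇒ M = (17/45, 16/45)
4. A lies on line DX with DA:AX = 4:3 ⇒ A = (20/63, 43/63)
5. Q lies on line DZ with DQ:QZ = 4:5 ⇒ Q = (4/27, 19/27)
6. C is the intersection of line ZM and line AQ ⇒ C = (8/9, 11/18)
C = Z + t·(M−Z) with t = 25/2, so ZC:CM = t:(1−t) = 25/2:-23/2

ZC:CM = -25/23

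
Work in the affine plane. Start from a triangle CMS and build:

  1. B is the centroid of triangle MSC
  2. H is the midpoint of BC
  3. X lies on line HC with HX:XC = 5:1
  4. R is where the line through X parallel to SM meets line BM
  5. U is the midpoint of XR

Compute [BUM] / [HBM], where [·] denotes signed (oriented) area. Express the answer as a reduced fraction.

[BUM]:[HBM] = -11/12

Choose coordinates C = (0, 0), M = (1, 0), S = (0, 1).
1. B is the centroid of triangle MSC ⇒ B = (1/3, 1/3)
2. H is the midpoint of BC ⇒ H = (1/6, 1/6)
3. X lies on line HC with HX:XC = 5:1 ⇒ X = (1/36, 1/36)
4. R is where the line through X parallel to SM meets line BM ⇒ R = (-8/9, 17/18)
5. U is the midpoint of XR ⇒ U = (-31/72, 35/72)
2·[BUM] = 11/72, 2·[HBM] = -1/6
[BUM]:[HBM] = 11/72:-1/6 = -11/12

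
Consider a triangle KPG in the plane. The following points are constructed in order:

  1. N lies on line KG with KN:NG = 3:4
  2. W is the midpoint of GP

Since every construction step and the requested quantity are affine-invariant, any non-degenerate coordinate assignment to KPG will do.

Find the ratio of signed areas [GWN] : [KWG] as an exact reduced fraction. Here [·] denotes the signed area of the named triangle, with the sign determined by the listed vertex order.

[GWN]:[KWG] = -4/7

Set K = (0, 0), P = (1, 0), G = (0, 1); any affine frame gives the same invariant.
1. N lies on line KG with KN:NG = 3:4 ⇒ N = (0, 3/7)
2. W is the midpoint of GP ⇒ W = (1/2, 1/2)
2·[GWN] = -2/7, 2·[KWG] = 1/2
[GWN]:[KWG] = -2/7:1/2 = -4/7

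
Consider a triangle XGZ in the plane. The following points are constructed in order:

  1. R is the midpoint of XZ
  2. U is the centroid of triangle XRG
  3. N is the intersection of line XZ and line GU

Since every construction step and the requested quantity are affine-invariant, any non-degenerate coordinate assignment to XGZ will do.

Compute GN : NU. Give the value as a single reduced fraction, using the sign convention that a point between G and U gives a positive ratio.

Assign X = (0, 0), G = (1, 0), Z = (0, 1) — the answer is frame-independent, so this choice is without loss of generality.
1. R is the midpoint of XZ ⇒ R = (0, 1/2)
2. U is the centroid of triangle XRG ⇒ U = (1/3, 1/6)
3. N is the intersection of line XZ and line GU ⇒ N = (0, 1/4)
N = G + t·(U−G) with t = 3/2, so GN:NU = t:(1−t) = 3/2:-1/2

GN:NU = -3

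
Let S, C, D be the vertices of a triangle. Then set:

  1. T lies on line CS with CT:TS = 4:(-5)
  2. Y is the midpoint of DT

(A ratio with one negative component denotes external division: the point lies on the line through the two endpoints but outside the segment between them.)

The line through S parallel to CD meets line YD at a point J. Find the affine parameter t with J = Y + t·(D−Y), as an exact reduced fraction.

Choose coordinates S = (0, 0), C = (1, 0), D = (0, 1).
1. T lies on line CS with CT:TS = 4:(-5) ⇒ T = (5, 0)
2. Y is the midpoint of DT ⇒ Y = (5/2, 1/2)
through S parallel to CD: direction (-1, 1); meets YD at J = (-5/4, 5/4)
J = Y + t·(D−Y) with t = 3/2

t = 3/2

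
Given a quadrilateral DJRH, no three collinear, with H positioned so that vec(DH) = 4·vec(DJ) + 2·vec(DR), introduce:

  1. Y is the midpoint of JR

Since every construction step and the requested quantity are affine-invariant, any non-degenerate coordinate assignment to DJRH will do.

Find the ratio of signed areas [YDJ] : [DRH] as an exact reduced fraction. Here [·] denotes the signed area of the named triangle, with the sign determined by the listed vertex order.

Set D = (0, 0), J = (1, 0), R = (0, 1), H = (4, 2); any affine frame gives the same invariant.
1. Y is the midpoint of JR ⇒ Y = (1/2, 1/2)
2·[YDJ] = 1/2, 2·[DRH] = -4
[YDJ]:[DRH] = 1/2:-4 = -1/8

[YDJ]:[DRH] = -1/8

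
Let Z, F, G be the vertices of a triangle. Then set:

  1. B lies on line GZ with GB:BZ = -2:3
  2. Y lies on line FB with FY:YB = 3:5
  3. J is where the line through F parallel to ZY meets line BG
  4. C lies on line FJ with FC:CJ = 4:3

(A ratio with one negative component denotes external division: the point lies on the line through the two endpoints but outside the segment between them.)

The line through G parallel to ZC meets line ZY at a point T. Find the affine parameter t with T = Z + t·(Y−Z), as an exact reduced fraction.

t = 8/21

Choose coordinates Z = (0, 0), F = (1, 0), G = (0, 1).
1. B lies on line GZ with GB:BZ = -2:3 ⇒ B = (0, 3)
2. Y lies on line FB with FY:YB = 3:5 ⇒ Y = (5/8, 9/8)
3. J is where the line through F parallel to ZY meets line BG ⇒ J = (0, -9/5)
4. C lies on line FJ with FC:CJ = 4:3 ⇒ C = (3/7, -36/35)
through G parallel to ZC: direction (3/7, -36/35); meets ZY at T = (5/21, 3/7)
T = Z + t·(Y−Z) with t = 8/21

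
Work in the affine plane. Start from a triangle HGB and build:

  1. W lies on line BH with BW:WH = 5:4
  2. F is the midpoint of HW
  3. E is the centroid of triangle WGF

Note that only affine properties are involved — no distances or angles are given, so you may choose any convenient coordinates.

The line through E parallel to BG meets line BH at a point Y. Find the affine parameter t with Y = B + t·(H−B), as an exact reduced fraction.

t = 4/9

Choose coordinates H = (0, 0), G = (1, 0), B = (0, 1).
1. W lies on line BH with BW:WH = 5:4 ⇒ W = (0, 4/9)
2. F is the midpoint of HW ⇒ F = (0, 2/9)
3. E is the centroid of triangle WGF ⇒ E = (1/3, 2/9)
through E parallel to BG: direction (1, -1); meets BH at Y = (0, 5/9)
Y = B + t·(H−B) with t = 4/9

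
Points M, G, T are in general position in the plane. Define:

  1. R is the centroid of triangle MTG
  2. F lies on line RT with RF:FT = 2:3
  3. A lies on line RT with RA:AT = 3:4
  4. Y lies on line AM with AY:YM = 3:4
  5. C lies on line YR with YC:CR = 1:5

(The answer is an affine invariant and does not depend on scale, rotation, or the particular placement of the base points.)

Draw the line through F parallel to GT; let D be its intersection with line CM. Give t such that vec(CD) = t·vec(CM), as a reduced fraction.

t = -223/365

Work in coordinates with M = (0, 0), G = (1, 0), T = (0, 1).
1. R is the centroid of triangle MTG ⇒ R = (1/3, 1/3)
2. F lies on line RT with RF:FT = 2:3 ⇒ F = (1/5, 3/5)
3. A lies on line RT with RA:AT = 3:4 ⇒ A = (4/21, 13/21)
4. Y lies on line AM with AY:YM = 3:4 ⇒ Y = (16/147, 52/147)
5. C lies on line YR with YC:CR = 1:5 ⇒ C = (43/294, 103/294)
through F parallel to GT: direction (-1, 1); meets CM at D = (86/365, 206/365)
D = C + t·(M−C) with t = -223/365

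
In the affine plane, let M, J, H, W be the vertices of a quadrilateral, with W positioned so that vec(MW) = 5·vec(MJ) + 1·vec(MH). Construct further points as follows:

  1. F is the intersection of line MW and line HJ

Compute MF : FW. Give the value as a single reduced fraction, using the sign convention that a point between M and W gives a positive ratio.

MF:FW = 1/5

Set M = (0, 0), J = (1, 0), H = (0, 1), W = (5, 1); any affine frame gives the same invariant.
1. F is the intersection of line MW and line HJ ⇒ F = (5/6, 1/6)
F = M + t·(W−M) with t = 1/6, so MF:FW = t:(1−t) = 1/6:5/6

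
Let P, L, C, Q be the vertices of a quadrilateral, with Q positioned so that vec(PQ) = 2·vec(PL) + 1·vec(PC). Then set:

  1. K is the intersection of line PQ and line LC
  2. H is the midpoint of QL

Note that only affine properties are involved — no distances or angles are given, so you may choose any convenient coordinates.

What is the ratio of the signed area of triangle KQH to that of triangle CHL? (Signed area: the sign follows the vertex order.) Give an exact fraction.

[KQH]:[CHL] = 1/3

Set P = (0, 0), L = (1, 0), C = (0, 1), Q = (2, 1); any affine frame gives the same invariant.
1. K is the intersection of line PQ and line LC ⇒ K = (2/3, 1/3)
2. H is the midpoint of QL ⇒ H = (3/2, 1/2)
2·[KQH] = -1/3, 2·[CHL] = -1
[KQH]:[CHL] = -1/3:-1 = 1/3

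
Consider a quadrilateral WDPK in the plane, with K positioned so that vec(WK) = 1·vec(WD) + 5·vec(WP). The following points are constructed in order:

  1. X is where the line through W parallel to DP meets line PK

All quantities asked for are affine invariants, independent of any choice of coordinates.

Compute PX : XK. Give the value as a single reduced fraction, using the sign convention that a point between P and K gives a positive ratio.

Work in coordinates with W = (0, 0), D = (1, 0), P = (0, 1), K = (1, 5).
1. X is where the line through W parallel to DP meets line PK ⇒ X = (-1/5, 1/5)
X = P + t·(K−P) with t = -1/5, so PX:XK = t:(1−t) = -1/5:6/5

PX:XK = -1/6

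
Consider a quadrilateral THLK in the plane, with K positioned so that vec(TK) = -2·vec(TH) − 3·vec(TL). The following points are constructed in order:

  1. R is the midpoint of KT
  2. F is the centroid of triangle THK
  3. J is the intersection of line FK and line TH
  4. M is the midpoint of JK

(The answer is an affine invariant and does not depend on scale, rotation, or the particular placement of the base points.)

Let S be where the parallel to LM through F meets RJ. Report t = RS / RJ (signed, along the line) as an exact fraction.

t = 31/63

Set T = (0, 0), H = (1, 0), L = (0, 1), K = (-2, -3); any affine frame gives the same invariant.
1. R is the midpoint of KT ⇒ R = (-1, -3/2)
2. F is the centroid of triangle THK ⇒ F = (-1/3, -1)
3. J is the intersection of line FK and line TH ⇒ J = (1/2, 0)
4. M is the midpoint of JK ⇒ M = (-3/4, -3/2)
through F parallel to LM: direction (-3/4, -5/2); meets RJ at S = (-11/42, -16/21)
S = R + t·(J−R) with t = 31/63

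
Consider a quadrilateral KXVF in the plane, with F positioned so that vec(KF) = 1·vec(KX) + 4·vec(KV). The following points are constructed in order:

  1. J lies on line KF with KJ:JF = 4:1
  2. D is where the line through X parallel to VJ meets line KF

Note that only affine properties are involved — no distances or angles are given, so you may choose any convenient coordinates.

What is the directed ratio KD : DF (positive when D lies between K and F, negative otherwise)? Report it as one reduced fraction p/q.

Set K = (0, 0), X = (1, 0), V = (0, 1), F = (1, 4); any affine frame gives the same invariant.
1. J lies on line KF with KJ:JF = 4:1 ⇒ J = (4/5, 16/5)
2. D is where the line through X parallel to VJ meets line KF ⇒ D = (-11/5, -44/5)
D = K + t·(F−K) with t = -11/5, so KD:DF = t:(1−t) = -11/5:16/5

KD:DF = -11/16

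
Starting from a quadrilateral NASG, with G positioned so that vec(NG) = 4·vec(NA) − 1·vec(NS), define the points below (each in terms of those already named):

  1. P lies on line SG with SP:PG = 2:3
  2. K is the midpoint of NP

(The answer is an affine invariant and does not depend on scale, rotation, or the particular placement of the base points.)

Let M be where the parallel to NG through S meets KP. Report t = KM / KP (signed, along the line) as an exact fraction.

t = 7/3

Choose coordinates N = (0, 0), A = (1, 0), S = (0, 1), G = (4, -1).
1. P lies on line SG with SP:PG = 2:3 ⇒ P = (8/5, 1/5)
2. K is the midpoint of NP ⇒ K = (4/5, 1/10)
through S parallel to NG: direction (4, -1); meets KP at M = (8/3, 1/3)
M = K + t·(P−K) with t = 7/3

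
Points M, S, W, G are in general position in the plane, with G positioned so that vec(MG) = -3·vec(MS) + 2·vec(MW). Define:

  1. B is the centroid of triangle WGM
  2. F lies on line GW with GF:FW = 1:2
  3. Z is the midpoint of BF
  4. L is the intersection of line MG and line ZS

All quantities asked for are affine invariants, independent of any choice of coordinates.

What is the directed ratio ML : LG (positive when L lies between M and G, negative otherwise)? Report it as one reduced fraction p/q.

Choose coordinates M = (0, 0), S = (1, 0), W = (0, 1), G = (-3, 2).
1. B is the centroid of triangle WGM ⇒ B = (-1, 1)
2. F lies on line GW with GF:FW = 1:2 ⇒ F = (-2, 5/3)
3. Z is the midpoint of BF ⇒ Z = (-3/2, 4/3)
4. L is the intersection of line MG and line ZS ⇒ L = (-4, 8/3)
L = M + t·(G−M) with t = 4/3, so ML:LG = t:(1−t) = 4/3:-1/3

ML:LG = -4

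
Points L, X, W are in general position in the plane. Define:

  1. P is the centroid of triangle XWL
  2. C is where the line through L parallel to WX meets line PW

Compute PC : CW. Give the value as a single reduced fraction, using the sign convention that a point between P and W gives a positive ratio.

Assign L = (0, 0), X = (1, 0), W = (0, 1) — the answer is frame-independent, so this choice is without loss of generality.
1. P is the centroid of triangle XWL ⇒ P = (1/3, 1/3)
2. C is where the line through L parallel to WX meets line PW ⇒ C = (1, -1)
C = P + t·(W−P) with t = -2, so PC:CW = t:(1−t) = -2:3

PC:CW = -2/3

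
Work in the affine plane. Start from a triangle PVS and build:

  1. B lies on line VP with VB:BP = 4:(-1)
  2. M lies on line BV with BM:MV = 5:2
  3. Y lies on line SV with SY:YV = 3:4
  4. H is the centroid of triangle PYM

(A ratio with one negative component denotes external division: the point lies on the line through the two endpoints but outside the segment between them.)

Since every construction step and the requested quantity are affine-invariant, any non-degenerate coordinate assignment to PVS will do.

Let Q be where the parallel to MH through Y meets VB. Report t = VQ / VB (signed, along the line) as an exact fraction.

t = -5/28

Set P = (0, 0), V = (1, 0), S = (0, 1); any affine frame gives the same invariant.
1. B lies on line VP with VB:BP = 4:(-1) ⇒ B = (-1/3, 0)
2. M lies on line BV with BM:MV = 5:2 ⇒ M = (13/21, 0)
3. Y lies on line SV with SY:YV = 3:4 ⇒ Y = (3/7, 4/7)
4. H is the centroid of triangle PYM ⇒ H = (22/63, 4/21)
through Y parallel to MH: direction (-17/63, 4/21); meets VB at Q = (26/21, 0)
Q = V + t·(B−V) with t = -5/28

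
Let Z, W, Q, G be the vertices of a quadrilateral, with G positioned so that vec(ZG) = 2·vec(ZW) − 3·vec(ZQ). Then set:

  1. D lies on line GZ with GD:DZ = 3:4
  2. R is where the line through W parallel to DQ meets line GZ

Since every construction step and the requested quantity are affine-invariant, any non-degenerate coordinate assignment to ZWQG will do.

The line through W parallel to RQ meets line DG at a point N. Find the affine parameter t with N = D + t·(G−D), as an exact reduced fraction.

Assign Z = (0, 0), W = (1, 0), Q = (0, 1), G = (2, -3) — the answer is frame-independent, so this choice is without loss of generality.
1. D lies on line GZ with GD:DZ = 3:4 ⇒ D = (8/7, -12/7)
2. R is where the line through W parallel to DQ meets line GZ ⇒ R = (19/7, -57/14)
through W parallel to RQ: direction (-19/7, 71/14); meets DG at N = (71/14, -213/28)
N = D + t·(G−D) with t = 55/12

t = 55/12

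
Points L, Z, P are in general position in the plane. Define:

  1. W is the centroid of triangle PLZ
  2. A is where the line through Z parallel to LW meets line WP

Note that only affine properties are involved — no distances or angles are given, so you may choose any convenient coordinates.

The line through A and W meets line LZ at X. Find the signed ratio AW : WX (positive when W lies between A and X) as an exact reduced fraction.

Work in coordinates with L = (0, 0), Z = (1, 0), P = (0, 1).
1. W is the centroid of triangle PLZ ⇒ W = (1/3, 1/3)
2. A is where the line through Z parallel to LW meets line WP ⇒ A = (2/3, -1/3)
line AW meets LZ at X = (1/2, 0)
W = A + t·(X−A) with t = 2, so AW:WX = 2:-1

AW:WX = -2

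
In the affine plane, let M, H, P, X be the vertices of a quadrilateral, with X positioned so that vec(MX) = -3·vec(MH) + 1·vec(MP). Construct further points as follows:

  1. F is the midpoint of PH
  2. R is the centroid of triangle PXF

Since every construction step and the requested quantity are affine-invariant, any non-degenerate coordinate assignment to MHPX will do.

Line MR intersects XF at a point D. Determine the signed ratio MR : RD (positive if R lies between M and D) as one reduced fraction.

Work in coordinates with M = (0, 0), H = (1, 0), P = (0, 1), X = (-3, 1).
1. F is the midpoint of PH ⇒ F = (1/2, 1/2)
2. R is the centroid of triangle PXF ⇒ R = (-5/6, 5/6)
line MR meets XF at D = (-2/3, 2/3)
R = M + t·(D−M) with t = 5/4, so MR:RD = 5/4:-1/4

MR:RD = -5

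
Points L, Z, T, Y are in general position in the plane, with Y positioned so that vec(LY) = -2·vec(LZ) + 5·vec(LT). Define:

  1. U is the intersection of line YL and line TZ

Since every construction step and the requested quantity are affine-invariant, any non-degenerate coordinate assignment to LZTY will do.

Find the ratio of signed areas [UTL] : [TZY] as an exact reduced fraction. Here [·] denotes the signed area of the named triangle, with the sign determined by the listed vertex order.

[UTL]:[TZY] = -1/3

Work in coordinates with L = (0, 0), Z = (1, 0), T = (0, 1), Y = (-2, 5).
1. U is the intersection of line YL and line TZ ⇒ U = (-2/3, 5/3)
2·[UTL] = -2/3, 2·[TZY] = 2
[UTL]:[TZY] = -2/3:2 = -1/3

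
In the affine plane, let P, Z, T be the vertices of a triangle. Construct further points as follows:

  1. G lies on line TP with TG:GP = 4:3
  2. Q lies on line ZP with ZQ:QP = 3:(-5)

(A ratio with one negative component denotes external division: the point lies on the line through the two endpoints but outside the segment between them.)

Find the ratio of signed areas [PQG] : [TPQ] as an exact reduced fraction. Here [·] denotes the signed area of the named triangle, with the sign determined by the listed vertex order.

Assign P = (0, 0), Z = (1, 0), T = (0, 1) — the answer is frame-independent, so this choice is without loss of generality.
1. G lies on line TP with TG:GP = 4:3 ⇒ G = (0, 3/7)
2. Q lies on line ZP with ZQ:QP = 3:(-5) ⇒ Q = (5/2, 0)
2·[PQG] = 15/14, 2·[TPQ] = 5/2
[PQG]:[TPQ] = 15/14:5/2 = 3/7

[PQG]:[TPQ] = 3/7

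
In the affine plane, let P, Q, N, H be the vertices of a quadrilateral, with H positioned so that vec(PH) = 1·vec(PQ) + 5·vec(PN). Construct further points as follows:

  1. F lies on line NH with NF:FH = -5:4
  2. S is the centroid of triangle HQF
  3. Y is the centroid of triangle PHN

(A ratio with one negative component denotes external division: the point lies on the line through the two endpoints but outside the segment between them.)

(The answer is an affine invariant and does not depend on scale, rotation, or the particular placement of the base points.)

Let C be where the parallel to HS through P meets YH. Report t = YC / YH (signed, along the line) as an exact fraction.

t = -13/14

Set P = (0, 0), Q = (1, 0), N = (0, 1), H = (1, 5); any affine frame gives the same invariant.
1. F lies on line NH with NF:FH = -5:4 ⇒ F = (5, 21)
2. S is the centroid of triangle HQF ⇒ S = (7/3, 26/3)
3. Y is the centroid of triangle PHN ⇒ Y = (1/3, 2)
through P parallel to HS: direction (4/3, 11/3); meets YH at C = (-2/7, -11/14)
C = Y + t·(H−Y) with t = -13/14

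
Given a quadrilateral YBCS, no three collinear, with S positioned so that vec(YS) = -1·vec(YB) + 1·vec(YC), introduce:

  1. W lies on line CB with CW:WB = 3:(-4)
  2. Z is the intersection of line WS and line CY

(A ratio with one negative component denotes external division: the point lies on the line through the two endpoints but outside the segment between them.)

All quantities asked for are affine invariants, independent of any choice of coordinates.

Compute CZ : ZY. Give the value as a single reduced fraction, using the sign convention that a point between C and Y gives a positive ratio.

CZ:ZY = -3

Assign Y = (0, 0), B = (1, 0), C = (0, 1), S = (-1, 1) — the answer is frame-independent, so this choice is without loss of generality.
1. W lies on line CB with CW:WB = 3:(-4) ⇒ W = (-3, 4)
2. Z is the intersection of line WS and line CY ⇒ Z = (0, -1/2)
Z = C + t·(Y−C) with t = 3/2, so CZ:ZY = t:(1−t) = 3/2:-1/2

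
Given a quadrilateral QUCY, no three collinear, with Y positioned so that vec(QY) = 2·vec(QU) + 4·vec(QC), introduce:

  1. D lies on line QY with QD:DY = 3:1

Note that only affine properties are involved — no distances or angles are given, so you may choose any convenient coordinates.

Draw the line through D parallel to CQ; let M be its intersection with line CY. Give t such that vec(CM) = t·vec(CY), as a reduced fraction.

Work in coordinates with Q = (0, 0), U = (1, 0), C = (0, 1), Y = (2, 4).
1. D lies on line QY with QD:DY = 3:1 ⇒ D = (3/2, 3)
through D parallel to CQ: direction (0, -1); meets CY at M = (3/2, 13/4)
M = C + t·(Y−C) with t = 3/4

t = 3/4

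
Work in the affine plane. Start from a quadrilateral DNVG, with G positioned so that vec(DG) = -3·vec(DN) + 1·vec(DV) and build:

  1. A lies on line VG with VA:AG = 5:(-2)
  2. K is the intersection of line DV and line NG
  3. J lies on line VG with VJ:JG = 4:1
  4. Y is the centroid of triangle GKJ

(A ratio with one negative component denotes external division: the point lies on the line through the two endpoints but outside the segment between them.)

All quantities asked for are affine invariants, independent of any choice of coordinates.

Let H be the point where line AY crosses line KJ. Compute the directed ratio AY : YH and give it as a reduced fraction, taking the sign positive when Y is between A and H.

Assign D = (0, 0), N = (1, 0), V = (0, 1), G = (-3, 1) — the answer is frame-independent, so this choice is without loss of generality.
1. A lies on line VG with VA:AG = 5:(-2) ⇒ A = (-5, 1)
2. K is the intersection of line DV and line NG ⇒ K = (0, 1/4)
3. J lies on line VG with VJ:JG = 4:1 ⇒ J = (-12/5, 1)
4. Y is the centroid of triangle GKJ ⇒ Y = (-9/5, 3/4)
line AY meets KJ at H = (-23/15, 35/48)
Y = A + t·(H−A) with t = 12/13, so AY:YH = 12/13:1/13

AY:YH = 12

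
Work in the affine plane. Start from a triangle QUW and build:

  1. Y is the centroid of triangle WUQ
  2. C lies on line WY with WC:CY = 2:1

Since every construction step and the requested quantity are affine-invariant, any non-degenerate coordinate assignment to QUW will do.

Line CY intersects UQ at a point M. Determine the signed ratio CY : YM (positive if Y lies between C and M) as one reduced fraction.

Choose coordinates Q = (0, 0), U = (1, 0), W = (0, 1).
1. Y is the centroid of triangle WUQ ⇒ Y = (1/3, 1/3)
2. C lies on line WY with WC:CY = 2:1 ⇒ C = (2/9, 5/9)
line CY meets UQ at M = (1/2, 0)
Y = C + t·(M−C) with t = 2/5, so CY:YM = 2/5:3/5

CY:YM = 2/3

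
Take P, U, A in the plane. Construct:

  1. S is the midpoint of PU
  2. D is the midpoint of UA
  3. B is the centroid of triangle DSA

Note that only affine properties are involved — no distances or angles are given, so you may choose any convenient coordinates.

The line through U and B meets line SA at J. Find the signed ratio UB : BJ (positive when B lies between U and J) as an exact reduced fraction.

UB:BJ = 5

Choose coordinates P = (0, 0), U = (1, 0), A = (0, 1).
1. S is the midpoint of PU ⇒ S = (1/2, 0)
2. D is the midpoint of UA ⇒ D = (1/2, 1/2)
3. B is the centroid of triangle DSA ⇒ B = (1/3, 1/2)
line UB meets SA at J = (1/5, 3/5)
B = U + t·(J−U) with t = 5/6, so UB:BJ = 5/6:1/6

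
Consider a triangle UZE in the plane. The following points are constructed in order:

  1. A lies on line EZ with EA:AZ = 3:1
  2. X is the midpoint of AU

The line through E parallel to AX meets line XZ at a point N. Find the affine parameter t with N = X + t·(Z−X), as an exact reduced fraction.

Work in coordinates with U = (0, 0), Z = (1, 0), E = (0, 1).
1. A lies on line EZ with EA:AZ = 3:1 ⇒ A = (3/4, 1/4)
2. X is the midpoint of AU ⇒ X = (3/8, 1/8)
through E parallel to AX: direction (-3/8, -1/8); meets XZ at N = (-3/2, 1/2)
N = X + t·(Z−X) with t = -3

t = -3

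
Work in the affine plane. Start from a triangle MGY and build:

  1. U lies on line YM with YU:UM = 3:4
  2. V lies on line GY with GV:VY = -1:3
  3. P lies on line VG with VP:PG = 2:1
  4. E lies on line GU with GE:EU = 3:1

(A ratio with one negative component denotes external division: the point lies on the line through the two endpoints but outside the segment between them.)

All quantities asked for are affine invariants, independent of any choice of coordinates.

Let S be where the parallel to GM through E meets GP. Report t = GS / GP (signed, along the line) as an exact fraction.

t = -18/7

Set M = (0, 0), G = (1, 0), Y = (0, 1); any affine frame gives the same invariant.
1. U lies on line YM with YU:UM = 3:4 ⇒ U = (0, 4/7)
2. V lies on line GY with GV:VY = -1:3 ⇒ V = (3/2, -1/2)
3. P lies on line VG with VP:PG = 2:1 ⇒ P = (7/6, -1/6)
4. E lies on line GU with GE:EU = 3:1 ⇒ E = (1/4, 3/7)
through E parallel to GM: direction (-1, 0); meets GP at S = (4/7, 3/7)
S = G + t·(P−G) with t = -18/7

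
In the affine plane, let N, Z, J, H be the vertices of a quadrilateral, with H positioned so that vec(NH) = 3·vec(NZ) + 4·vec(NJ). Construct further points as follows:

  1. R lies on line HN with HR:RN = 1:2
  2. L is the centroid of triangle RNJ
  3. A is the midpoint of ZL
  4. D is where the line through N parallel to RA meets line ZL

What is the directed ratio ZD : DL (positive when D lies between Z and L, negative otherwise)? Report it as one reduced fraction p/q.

ZD:DL = 37

Choose coordinates N = (0, 0), Z = (1, 0), J = (0, 1), H = (3, 4).
1. R lies on line HN with HR:RN = 1:2 ⇒ R = (2, 8/3)
2. L is the centroid of triangle RNJ ⇒ L = (2/3, 11/9)
3. A is the midpoint of ZL ⇒ A = (5/6, 11/18)
4. D is where the line through N parallel to RA meets line ZL ⇒ D = (77/114, 407/342)
D = Z + t·(L−Z) with t = 37/38, so ZD:DL = t:(1−t) = 37/38:1/38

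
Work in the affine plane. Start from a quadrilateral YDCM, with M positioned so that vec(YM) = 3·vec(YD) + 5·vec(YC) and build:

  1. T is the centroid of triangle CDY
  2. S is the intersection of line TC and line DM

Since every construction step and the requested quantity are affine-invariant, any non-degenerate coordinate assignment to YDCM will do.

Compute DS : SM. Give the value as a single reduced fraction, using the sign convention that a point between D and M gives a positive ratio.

Assign Y = (0, 0), D = (1, 0), C = (0, 1), M = (3, 5) — the answer is frame-independent, so this choice is without loss of generality.
1. T is the centroid of triangle CDY ⇒ T = (1/3, 1/3)
2. S is the intersection of line TC and line DM ⇒ S = (7/9, -5/9)
S = D + t·(M−D) with t = -1/9, so DS:SM = t:(1−t) = -1/9:10/9

DS:SM = -1/10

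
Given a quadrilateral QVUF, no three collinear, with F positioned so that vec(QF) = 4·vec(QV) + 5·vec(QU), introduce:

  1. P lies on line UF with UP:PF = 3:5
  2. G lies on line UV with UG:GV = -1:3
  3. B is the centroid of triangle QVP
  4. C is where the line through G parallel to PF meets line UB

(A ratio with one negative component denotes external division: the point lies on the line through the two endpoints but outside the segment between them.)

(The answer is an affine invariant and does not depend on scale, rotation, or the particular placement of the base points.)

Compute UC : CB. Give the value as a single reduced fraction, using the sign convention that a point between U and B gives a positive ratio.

UC:CB = -1/2

Assign Q = (0, 0), V = (1, 0), U = (0, 1), F = (4, 5) — the answer is frame-independent, so this choice is without loss of generality.
1. P lies on line UF with UP:PF = 3:5 ⇒ P = (3/2, 5/2)
2. G lies on line UV with UG:GV = -1:3 ⇒ G = (-1/2, 3/2)
3. B is the centroid of triangle QVP ⇒ B = (5/6, 5/6)
4. C is where the line through G parallel to PF meets line UB ⇒ C = (-5/6, 7/6)
C = U + t·(B−U) with t = -1, so UC:CB = t:(1−t) = -1:2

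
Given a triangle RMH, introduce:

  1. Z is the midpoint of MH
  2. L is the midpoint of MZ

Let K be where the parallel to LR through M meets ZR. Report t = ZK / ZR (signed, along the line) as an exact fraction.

Set R = (0, 0), M = (1, 0), H = (0, 1); any affine frame gives the same invariant.
1. Z is the midpoint of MH ⇒ Z = (1/2, 1/2)
2. L is the midpoint of MZ ⇒ L = (3/4, 1/4)
through M parallel to LR: direction (-3/4, -1/4); meets ZR at K = (-1/2, -1/2)
K = Z + t·(R−Z) with t = 2

t = 2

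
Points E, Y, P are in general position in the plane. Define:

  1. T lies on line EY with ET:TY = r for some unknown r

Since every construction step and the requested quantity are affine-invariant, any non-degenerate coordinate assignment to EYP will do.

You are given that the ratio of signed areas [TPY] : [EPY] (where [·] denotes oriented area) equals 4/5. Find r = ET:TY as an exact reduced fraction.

Set E = (0, 0), Y = (1, 0), P = (0, 1); any affine frame gives the same invariant.
1. With ET:TY = r, write λ = r/(r+1) so T = E + λ·(Y−E); T is affine-linear in λ
Every point depending on T is an affine combination of T and λ-independent points, so each such coordinate is linear in λ; the λ² term in each signed area is a multiple of (Y−E)×(Y−E) = 0, so 2·[TPY] and 2·[EPY] are each linear in λ. Evaluating at λ=0 and λ=1:
  2·[TPY] = λ − 1,   2·[EPY] = -1
So [TPY]:[EPY] = (λ − 1) / (-1). Setting this equal to 4/5:
  λ − 1 = 4/5·(-1)  ⇒  λ = 1/5
Then r = λ/(1−λ) = (1/5)/(4/5) = 1/4. Check: with r = 1/4, T = (1/5, 0) and [TPY]:[EPY] = 4/5 as required.

r = 1/4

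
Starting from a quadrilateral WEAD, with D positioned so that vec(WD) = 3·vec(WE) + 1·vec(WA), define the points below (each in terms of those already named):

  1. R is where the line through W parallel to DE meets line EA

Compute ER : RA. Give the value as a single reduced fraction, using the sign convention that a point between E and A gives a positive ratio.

ER:RA = 1/2

Set W = (0, 0), E = (1, 0), A = (0, 1), D = (3, 1); any affine frame gives the same invariant.
1. R is where the line through W parallel to DE meets line EA ⇒ R = (2/3, 1/3)
R = E + t·(A−E) with t = 1/3, so ER:RA = t:(1−t) = 1/3:2/3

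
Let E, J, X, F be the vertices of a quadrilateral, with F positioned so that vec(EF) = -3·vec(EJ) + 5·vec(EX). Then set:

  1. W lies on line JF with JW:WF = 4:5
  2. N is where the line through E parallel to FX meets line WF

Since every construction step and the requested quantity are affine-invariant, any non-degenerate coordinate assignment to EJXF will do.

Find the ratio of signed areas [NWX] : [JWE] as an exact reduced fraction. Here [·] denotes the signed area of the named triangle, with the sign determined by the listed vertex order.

[NWX]:[JWE] = -8/5

Work in coordinates with E = (0, 0), J = (1, 0), X = (0, 1), F = (-3, 5).
1. W lies on line JF with JW:WF = 4:5 ⇒ W = (-7/9, 20/9)
2. N is where the line through E parallel to FX meets line WF ⇒ N = (-15, 20)
2·[NWX] = -32/9, 2·[JWE] = 20/9
[NWX]:[JWE] = -32/9:20/9 = -8/5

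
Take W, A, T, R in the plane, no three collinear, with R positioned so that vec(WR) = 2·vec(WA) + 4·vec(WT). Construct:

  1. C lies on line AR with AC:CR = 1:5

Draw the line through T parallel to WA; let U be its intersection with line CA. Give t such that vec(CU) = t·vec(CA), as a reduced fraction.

t = -1/2

Choose coordinates W = (0, 0), A = (1, 0), T = (0, 1), R = (2, 4).
1. C lies on line AR with AC:CR = 1:5 ⇒ C = (7/6, 2/3)
through T parallel to WA: direction (1, 0); meets CA at U = (5/4, 1)
U = C + t·(A−C) with t = -1/2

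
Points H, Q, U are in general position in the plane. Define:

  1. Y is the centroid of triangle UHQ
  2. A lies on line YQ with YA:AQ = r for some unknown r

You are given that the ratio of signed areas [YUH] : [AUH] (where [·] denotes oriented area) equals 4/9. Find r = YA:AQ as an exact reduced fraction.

Work in coordinates with H = (0, 0), Q = (1, 0), U = (0, 1).
1. Y is the centroid of triangle UHQ ⇒ Y = (1/3, 1/3)
2. With YA:AQ = r, write λ = r/(r+1) so A = Y + λ·(Q−Y); A is affine-linear in λ
Every point depending on A is an affine combination of A and λ-independent points, so each such coordinate is linear in λ; the λ² term in each signed area is a multiple of (Q−Y)×(Q−Y) = 0, so 2·[YUH] and 2·[AUH] are each linear in λ. Evaluating at λ=0 and λ=1:
  2·[YUH] = 1/3,   2·[AUH] = 2/3·λ + 1/3
So [YUH]:[AUH] = (1/3) / (2/3·λ + 1/3). Setting this equal to 4/9:
  1/3 = 4/9·(2/3·λ + 1/3)  ⇒  λ = 5/8
Then r = λ/(1−λ) = (5/8)/(3/8) = 5/3. Check: with r = 5/3, A = (3/4, 1/8) and [YUH]:[AUH] = 4/9 as required.

r = 5/3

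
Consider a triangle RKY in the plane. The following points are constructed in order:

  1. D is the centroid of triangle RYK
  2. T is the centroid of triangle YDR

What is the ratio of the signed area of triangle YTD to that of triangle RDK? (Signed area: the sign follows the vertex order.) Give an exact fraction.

[YTD]:[RDK] = -1/3

Set R = (0, 0), K = (1, 0), Y = (0, 1); any affine frame gives the same invariant.
1. D is the centroid of triangle RYK ⇒ D = (1/3, 1/3)
2. T is the centroid of triangle YDR ⇒ T = (1/9, 4/9)
2·[YTD] = 1/9, 2·[RDK] = -1/3
[YTD]:[RDK] = 1/9:-1/3 = -1/3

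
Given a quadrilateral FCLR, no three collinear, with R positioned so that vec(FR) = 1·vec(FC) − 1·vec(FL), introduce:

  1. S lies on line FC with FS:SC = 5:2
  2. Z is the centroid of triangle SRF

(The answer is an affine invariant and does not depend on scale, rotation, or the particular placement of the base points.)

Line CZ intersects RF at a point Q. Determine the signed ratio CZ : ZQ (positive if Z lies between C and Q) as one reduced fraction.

Assign F = (0, 0), C = (1, 0), L = (0, 1), R = (1, -1) — the answer is frame-independent, so this choice is without loss of generality.
1. S lies on line FC with FS:SC = 5:2 ⇒ S = (5/7, 0)
2. Z is the centroid of triangle SRF ⇒ Z = (4/7, -1/3)
line CZ meets RF at Q = (7/16, -7/16)
Z = C + t·(Q−C) with t = 16/21, so CZ:ZQ = 16/21:5/21

CZ:ZQ = 16/5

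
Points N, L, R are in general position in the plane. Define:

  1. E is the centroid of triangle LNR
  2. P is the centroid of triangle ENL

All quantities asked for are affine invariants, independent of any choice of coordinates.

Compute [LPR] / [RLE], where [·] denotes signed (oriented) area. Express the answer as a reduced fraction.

[LPR]:[RLE] = 4/3

Set N = (0, 0), L = (1, 0), R = (0, 1); any affine frame gives the same invariant.
1. E is the centroid of triangle LNR ⇒ E = (1/3, 1/3)
2. P is the centroid of triangle ENL ⇒ P = (4/9, 1/9)
2·[LPR] = -4/9, 2·[RLE] = -1/3
[LPR]:[RLE] = -4/9:-1/3 = 4/3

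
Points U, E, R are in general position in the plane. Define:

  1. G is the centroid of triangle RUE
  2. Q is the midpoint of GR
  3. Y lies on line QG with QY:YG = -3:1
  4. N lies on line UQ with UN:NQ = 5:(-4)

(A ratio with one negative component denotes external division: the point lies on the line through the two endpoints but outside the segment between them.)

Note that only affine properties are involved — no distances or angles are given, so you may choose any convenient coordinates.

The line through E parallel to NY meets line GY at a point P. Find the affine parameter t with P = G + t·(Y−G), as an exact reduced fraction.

t = 27/4

Assign U = (0, 0), E = (1, 0), R = (0, 1) — the answer is frame-independent, so this choice is without loss of generality.
1. G is the centroid of triangle RUE ⇒ G = (1/3, 1/3)
2. Q is the midpoint of GR ⇒ Q = (1/6, 2/3)
3. Y lies on line QG with QY:YG = -3:1 ⇒ Y = (5/12, 1/6)
4. N lies on line UQ with UN:NQ = 5:(-4) ⇒ N = (5/6, 10/3)
through E parallel to NY: direction (-5/12, -19/6); meets GY at P = (43/48, -19/24)
P = G + t·(Y−G) with t = 27/4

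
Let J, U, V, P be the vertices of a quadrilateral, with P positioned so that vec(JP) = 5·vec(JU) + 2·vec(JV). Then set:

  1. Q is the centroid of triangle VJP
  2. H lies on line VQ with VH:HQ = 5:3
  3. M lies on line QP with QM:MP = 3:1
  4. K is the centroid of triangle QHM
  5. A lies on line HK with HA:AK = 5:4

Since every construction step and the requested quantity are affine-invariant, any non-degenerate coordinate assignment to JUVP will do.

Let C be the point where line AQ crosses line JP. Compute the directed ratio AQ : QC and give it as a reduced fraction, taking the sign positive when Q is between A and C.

AQ:QC = 1/3

Choose coordinates J = (0, 0), U = (1, 0), V = (0, 1), P = (5, 2).
1. Q is the centroid of triangle VJP ⇒ Q = (5/3, 1)
2. H lies on line VQ with VH:HQ = 5:3 ⇒ H = (25/24, 1)
3. M lies on line QP with QM:MP = 3:1 ⇒ M = (25/6, 7/4)
4. K is the centroid of triangle QHM ⇒ K = (55/24, 5/4)
5. A lies on line HK with HA:AK = 5:4 ⇒ A = (125/72, 41/36)
line AQ meets JP at C = (35/24, 7/12)
Q = A + t·(C−A) with t = 1/4, so AQ:QC = 1/4:3/4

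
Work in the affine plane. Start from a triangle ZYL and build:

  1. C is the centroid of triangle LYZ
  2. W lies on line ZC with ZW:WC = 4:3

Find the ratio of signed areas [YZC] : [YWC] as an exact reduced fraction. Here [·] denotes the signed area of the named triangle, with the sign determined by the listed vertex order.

Choose coordinates Z = (0, 0), Y = (1, 0), L = (0, 1).
1. C is the centroid of triangle LYZ ⇒ C = (1/3, 1/3)
2. W lies on line ZC with ZW:WC = 4:3 ⇒ W = (4/21, 4/21)
2·[YZC] = -1/3, 2·[YWC] = -1/7
[YZC]:[YWC] = -1/3:-1/7 = 7/3

[YZC]:[YWC] = 7/3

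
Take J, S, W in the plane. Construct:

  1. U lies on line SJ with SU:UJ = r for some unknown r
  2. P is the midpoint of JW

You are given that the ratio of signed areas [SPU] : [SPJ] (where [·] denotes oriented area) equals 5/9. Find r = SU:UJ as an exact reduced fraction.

r = 5/4

Work in coordinates with J = (0, 0), S = (1, 0), W = (0, 1).
1. With SU:UJ = r, write λ = r/(r+1) so U = S + λ·(J−S); U is affine-linear in λ
2. P is the midpoint of JW ⇒ P = (0, 1/2)
Every point depending on U is an affine combination of U and λ-independent points, so each such coordinate is linear in λ; the λ² term in each signed area is a multiple of (J−S)×(J−S) = 0, so 2·[SPU] and 2·[SPJ] are each linear in λ. Evaluating at λ=0 and λ=1:
  2·[SPU] = 1/2·λ,   2·[SPJ] = 1/2
So [SPU]:[SPJ] = (1/2·λ) / (1/2). Setting this equal to 5/9:
  1/2·λ = 5/9·(1/2)  ⇒  λ = 5/9
Then r = λ/(1−λ) = (5/9)/(4/9) = 5/4. Check: with r = 5/4, U = (4/9, 0) and [SPU]:[SPJ] = 5/9 as required.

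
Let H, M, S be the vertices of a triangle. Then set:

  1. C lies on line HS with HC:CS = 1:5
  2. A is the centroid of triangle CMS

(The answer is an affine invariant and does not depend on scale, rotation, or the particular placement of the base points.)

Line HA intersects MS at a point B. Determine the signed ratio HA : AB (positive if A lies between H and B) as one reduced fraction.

Set H = (0, 0), M = (1, 0), S = (0, 1); any affine frame gives the same invariant.
1. C lies on line HS with HC:CS = 1:5 ⇒ C = (0, 1/6)
2. A is the centroid of triangle CMS ⇒ A = (1/3, 7/18)
line HA meets MS at B = (6/13, 7/13)
A = H + t·(B−H) with t = 13/18, so HA:AB = 13/18:5/18

HA:AB = 13/5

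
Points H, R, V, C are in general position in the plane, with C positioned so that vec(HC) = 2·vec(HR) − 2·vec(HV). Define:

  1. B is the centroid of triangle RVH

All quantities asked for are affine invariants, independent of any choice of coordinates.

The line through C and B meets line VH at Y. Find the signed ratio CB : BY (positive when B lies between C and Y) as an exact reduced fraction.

Choose coordinates H = (0, 0), R = (1, 0), V = (0, 1), C = (2, -2).
1. B is the centroid of triangle RVH ⇒ B = (1/3, 1/3)
line CB meets VH at Y = (0, 4/5)
B = C + t·(Y−C) with t = 5/6, so CB:BY = 5/6:1/6

CB:BY = 5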